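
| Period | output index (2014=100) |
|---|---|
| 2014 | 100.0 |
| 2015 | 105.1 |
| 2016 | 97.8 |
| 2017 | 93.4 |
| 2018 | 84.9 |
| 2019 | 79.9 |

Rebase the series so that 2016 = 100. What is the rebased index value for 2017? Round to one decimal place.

Rebased(2017) = 93.4 / 97.8 × 100 = 95.5010

95.5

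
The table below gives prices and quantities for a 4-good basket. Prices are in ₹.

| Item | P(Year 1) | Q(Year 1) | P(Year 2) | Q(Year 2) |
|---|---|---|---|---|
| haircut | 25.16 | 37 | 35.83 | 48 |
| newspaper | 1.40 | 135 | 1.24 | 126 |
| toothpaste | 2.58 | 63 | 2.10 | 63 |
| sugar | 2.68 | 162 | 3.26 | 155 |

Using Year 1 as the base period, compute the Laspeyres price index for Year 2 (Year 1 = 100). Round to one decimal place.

125.5

Laspeyres price index uses base-period quantities as weights.
ΣP(Year 2)·Q(Year 1) = 35.83×37 + 1.24×135 + 2.10×63 + 3.26×162 = 1325.71 + 167.4 + 132.3 + 528.12 = 2153.53
ΣP(Year 1)·Q(Year 1) = 25.16×37 + 1.40×135 + 2.58×63 + 2.68×162 = 930.92 + 189 + 162.54 + 434.16 = 1716.62
Index = 2153.53 / 1716.62 × 100 = 125.4518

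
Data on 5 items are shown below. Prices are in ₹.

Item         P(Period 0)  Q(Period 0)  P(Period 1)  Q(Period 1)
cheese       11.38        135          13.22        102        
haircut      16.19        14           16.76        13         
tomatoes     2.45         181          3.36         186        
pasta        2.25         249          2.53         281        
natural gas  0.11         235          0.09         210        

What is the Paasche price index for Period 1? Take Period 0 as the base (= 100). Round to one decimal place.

Paasche price index uses current-period quantities as weights.
ΣP(Period 1)·Q(Period 1) = 13.22×102 + 16.76×13 + 3.36×186 + 2.53×281 + 0.09×210 = 1348.44 + 217.88 + 624.96 + 710.93 + 18.9 = 2921.11
ΣP(Period 0)·Q(Period 1) = 11.38×102 + 16.19×13 + 2.45×186 + 2.25×281 + 0.11×210 = 1160.76 + 210.47 + 455.7 + 632.25 + 23.1 = 2482.28
Index = 2921.11 / 2482.28 × 100 = 117.6785

117.7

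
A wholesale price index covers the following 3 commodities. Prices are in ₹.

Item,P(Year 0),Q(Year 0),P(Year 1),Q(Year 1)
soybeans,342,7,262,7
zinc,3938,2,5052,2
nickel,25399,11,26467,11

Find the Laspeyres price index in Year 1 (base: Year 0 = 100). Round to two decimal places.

104.63

Laspeyres price index uses base-period quantities as weights.
ΣP(Year 1)·Q(Year 0) = 262×7 + 5052×2 + 26467×11 = 1834 + 10104 + 291137 = 303075
ΣP(Year 0)·Q(Year 0) = 342×7 + 3938×2 + 25399×11 = 2394 + 7876 + 279389 = 289659
Index = 303075 / 289659 × 100 = 104.6317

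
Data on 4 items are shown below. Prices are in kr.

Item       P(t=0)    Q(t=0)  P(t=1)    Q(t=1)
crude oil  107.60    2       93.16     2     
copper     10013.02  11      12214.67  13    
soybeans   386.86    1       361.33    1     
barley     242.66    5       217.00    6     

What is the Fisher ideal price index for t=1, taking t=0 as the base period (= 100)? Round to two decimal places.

Laspeyres component (base-period weights):
ΣP(t=1)Q(t=0) = 93.16×2 + 12214.67×11 + 361.33×1 + 217.00×5 = 186.32 + 134361.37 + 361.33 + 1085 = 135994.02
ΣP(t=0)Q(t=0) = 107.60×2 + 10013.02×11 + 386.86×1 + 242.66×5 = 215.2 + 110143.22 + 386.86 + 1213.3 = 111958.58
L = 135994.02 / 111958.58 × 100 = 121.4682
Paasche component (current-period weights):
ΣP(t=1)Q(t=1) = 93.16×2 + 12214.67×13 + 361.33×1 + 217.00×6 = 186.32 + 158790.71 + 361.33 + 1302 = 160640.36
ΣP(t=0)Q(t=1) = 107.60×2 + 10013.02×13 + 386.86×1 + 242.66×6 = 215.2 + 130169.26 + 386.86 + 1455.96 = 132227.28
P = 160640.36 / 132227.28 × 100 = 121.4881
Fisher = √(L × P) = √(121.4682 × 121.4881) = 121.4781

121.48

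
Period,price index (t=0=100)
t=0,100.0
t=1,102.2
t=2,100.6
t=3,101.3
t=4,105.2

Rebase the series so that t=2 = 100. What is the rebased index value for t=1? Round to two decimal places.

Rebased(t=1) = 102.2 / 100.6 × 100 = 101.5905

101.59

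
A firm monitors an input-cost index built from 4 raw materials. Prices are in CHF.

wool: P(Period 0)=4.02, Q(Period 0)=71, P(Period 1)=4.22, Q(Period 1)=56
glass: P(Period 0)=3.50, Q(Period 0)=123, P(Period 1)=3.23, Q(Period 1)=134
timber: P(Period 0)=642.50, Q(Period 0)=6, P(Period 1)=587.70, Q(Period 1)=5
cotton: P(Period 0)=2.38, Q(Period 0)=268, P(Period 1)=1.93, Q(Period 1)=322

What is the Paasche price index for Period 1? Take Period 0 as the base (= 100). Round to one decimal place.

Paasche price index uses current-period quantities as weights.
ΣP(Period 1)·Q(Period 1) = 4.22×56 + 3.23×134 + 587.70×5 + 1.93×322 = 236.32 + 432.82 + 2938.5 + 621.46 = 4229.1
ΣP(Period 0)·Q(Period 1) = 4.02×56 + 3.50×134 + 642.50×5 + 2.38×322 = 225.12 + 469 + 3212.5 + 766.36 = 4672.98
Index = 4229.1 / 4672.98 × 100 = 90.5011

90.5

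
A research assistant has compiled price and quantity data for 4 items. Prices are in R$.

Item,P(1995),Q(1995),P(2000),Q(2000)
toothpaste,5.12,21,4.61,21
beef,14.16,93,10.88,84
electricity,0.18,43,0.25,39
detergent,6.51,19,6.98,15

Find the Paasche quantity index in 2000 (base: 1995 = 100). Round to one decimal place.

89.9

Paasche quantity index uses current-period prices as weights.
ΣP(2000)·Q(2000) = 4.61×21 + 10.88×84 + 0.25×39 + 6.98×15 = 96.81 + 913.92 + 9.75 + 104.7 = 1125.18
ΣP(2000)·Q(1995) = 4.61×21 + 10.88×93 + 0.25×43 + 6.98×19 = 96.81 + 1011.84 + 10.75 + 132.62 = 1252.02
Index = 1125.18 / 1252.02 × 100 = 89.8692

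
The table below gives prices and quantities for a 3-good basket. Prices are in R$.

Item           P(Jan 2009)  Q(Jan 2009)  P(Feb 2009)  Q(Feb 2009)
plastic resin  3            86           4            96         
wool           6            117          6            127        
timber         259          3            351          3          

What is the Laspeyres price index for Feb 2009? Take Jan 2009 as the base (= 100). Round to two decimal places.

120.84

Laspeyres price index uses base-period quantities as weights.
ΣP(Feb 2009)·Q(Jan 2009) = 4×86 + 6×117 + 351×3 = 344 + 702 + 1053 = 2099
ΣP(Jan 2009)·Q(Jan 2009) = 3×86 + 6×117 + 259×3 = 258 + 702 + 777 = 1737
Index = 2099 / 1737 × 100 = 120.8405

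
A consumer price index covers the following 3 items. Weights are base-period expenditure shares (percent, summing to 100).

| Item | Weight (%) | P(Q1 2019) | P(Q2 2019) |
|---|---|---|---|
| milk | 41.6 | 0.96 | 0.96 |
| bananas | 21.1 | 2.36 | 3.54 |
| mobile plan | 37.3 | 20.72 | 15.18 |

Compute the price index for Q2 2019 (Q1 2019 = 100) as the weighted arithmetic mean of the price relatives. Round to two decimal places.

100.58

milk: 41.6 × (0.96/0.96) = 41.6 × 1.000000 = 41.6000
bananas: 21.1 × (3.54/2.36) = 21.1 × 1.500000 = 31.6500
mobile plan: 37.3 × (15.18/20.72) = 37.3 × 0.732625 = 27.3269
Index = Σ wᵢ·(p₁ᵢ/p₀ᵢ) = 41.6000 + 31.6500 + 27.3269 = 100.5769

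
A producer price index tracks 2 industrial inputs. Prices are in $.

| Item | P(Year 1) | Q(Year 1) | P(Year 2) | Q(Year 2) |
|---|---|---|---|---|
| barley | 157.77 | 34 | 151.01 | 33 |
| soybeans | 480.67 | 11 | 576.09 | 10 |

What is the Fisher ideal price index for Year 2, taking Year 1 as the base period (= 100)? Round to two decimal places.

Laspeyres component (base-period weights):
ΣP(Year 2)Q(Year 1) = 151.01×34 + 576.09×11 = 5134.34 + 6336.99 = 11471.33
ΣP(Year 1)Q(Year 1) = 157.77×34 + 480.67×11 = 5364.18 + 5287.37 = 10651.55
L = 11471.33 / 10651.55 × 100 = 107.6963
Paasche component (current-period weights):
ΣP(Year 2)Q(Year 2) = 151.01×33 + 576.09×10 = 4983.33 + 5760.9 = 10744.23
ΣP(Year 1)Q(Year 2) = 157.77×33 + 480.67×10 = 5206.41 + 4806.7 = 10013.11
P = 10744.23 / 10013.11 × 100 = 107.3016
Fisher = √(L × P) = √(107.6963 × 107.3016) = 107.4988

107.50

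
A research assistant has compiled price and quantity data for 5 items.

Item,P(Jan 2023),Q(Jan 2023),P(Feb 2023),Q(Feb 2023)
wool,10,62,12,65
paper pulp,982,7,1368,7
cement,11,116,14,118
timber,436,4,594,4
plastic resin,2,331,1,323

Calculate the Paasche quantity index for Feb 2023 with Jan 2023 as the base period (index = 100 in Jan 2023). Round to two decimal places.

Paasche quantity index uses current-period prices as weights.
ΣP(Feb 2023)·Q(Feb 2023) = 12×65 + 1368×7 + 14×118 + 594×4 + 1×323 = 780 + 9576 + 1652 + 2376 + 323 = 14707
ΣP(Feb 2023)·Q(Jan 2023) = 12×62 + 1368×7 + 14×116 + 594×4 + 1×331 = 744 + 9576 + 1624 + 2376 + 331 = 14651
Index = 14707 / 14651 × 100 = 100.3822

100.38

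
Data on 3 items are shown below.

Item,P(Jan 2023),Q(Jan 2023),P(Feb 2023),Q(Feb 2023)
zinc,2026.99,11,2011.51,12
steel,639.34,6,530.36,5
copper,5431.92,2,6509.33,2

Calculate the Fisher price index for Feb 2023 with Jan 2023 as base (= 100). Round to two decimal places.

103.65

Laspeyres component (base-period weights):
ΣP(Feb 2023)Q(Jan 2023) = 2011.51×11 + 530.36×6 + 6509.33×2 = 22126.61 + 3182.16 + 13018.66 = 38327.43
ΣP(Jan 2023)Q(Jan 2023) = 2026.99×11 + 639.34×6 + 5431.92×2 = 22296.89 + 3836.04 + 10863.84 = 36996.77
L = 38327.43 / 36996.77 × 100 = 103.5967
Paasche component (current-period weights):
ΣP(Feb 2023)Q(Feb 2023) = 2011.51×12 + 530.36×5 + 6509.33×2 = 24138.12 + 2651.8 + 13018.66 = 39808.58
ΣP(Jan 2023)Q(Feb 2023) = 2026.99×12 + 639.34×5 + 5431.92×2 = 24323.88 + 3196.7 + 10863.84 = 38384.42
P = 39808.58 / 38384.42 × 100 = 103.7103
Fisher = √(L × P) = √(103.5967 × 103.7103) = 103.6535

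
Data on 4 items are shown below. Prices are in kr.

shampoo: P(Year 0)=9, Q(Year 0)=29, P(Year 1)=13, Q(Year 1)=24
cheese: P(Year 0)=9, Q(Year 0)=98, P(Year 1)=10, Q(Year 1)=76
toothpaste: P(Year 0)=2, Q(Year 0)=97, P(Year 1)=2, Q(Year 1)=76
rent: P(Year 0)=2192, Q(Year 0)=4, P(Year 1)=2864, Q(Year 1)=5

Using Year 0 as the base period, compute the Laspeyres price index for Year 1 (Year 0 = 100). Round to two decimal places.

Laspeyres price index uses base-period quantities as weights.
ΣP(Year 1)·Q(Year 0) = 13×29 + 10×98 + 2×97 + 2864×4 = 377 + 980 + 194 + 11456 = 13007
ΣP(Year 0)·Q(Year 0) = 9×29 + 9×98 + 2×97 + 2192×4 = 261 + 882 + 194 + 8768 = 10105
Index = 13007 / 10105 × 100 = 128.7185

128.72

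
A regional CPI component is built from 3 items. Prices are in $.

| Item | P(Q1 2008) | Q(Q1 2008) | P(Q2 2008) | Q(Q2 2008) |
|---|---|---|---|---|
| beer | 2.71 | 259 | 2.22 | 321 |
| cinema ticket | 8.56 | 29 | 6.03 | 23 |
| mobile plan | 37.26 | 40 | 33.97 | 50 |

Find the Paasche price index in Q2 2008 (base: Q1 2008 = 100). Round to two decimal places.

87.03

Paasche price index uses current-period quantities as weights.
ΣP(Q2 2008)·Q(Q2 2008) = 2.22×321 + 6.03×23 + 33.97×50 = 712.62 + 138.69 + 1698.5 = 2549.81
ΣP(Q1 2008)·Q(Q2 2008) = 2.71×321 + 8.56×23 + 37.26×50 = 869.91 + 196.88 + 1863 = 2929.79
Index = 2549.81 / 2929.79 × 100 = 87.0305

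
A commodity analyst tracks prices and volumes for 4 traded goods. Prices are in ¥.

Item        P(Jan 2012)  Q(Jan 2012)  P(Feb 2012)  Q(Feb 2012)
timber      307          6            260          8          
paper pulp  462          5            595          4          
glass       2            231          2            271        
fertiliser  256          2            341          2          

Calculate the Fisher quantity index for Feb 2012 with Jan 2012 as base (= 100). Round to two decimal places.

Laspeyres component (base-period weights):
ΣP(Jan 2012)Q(Feb 2012) = 307×8 + 462×4 + 2×271 + 256×2 = 2456 + 1848 + 542 + 512 = 5358
ΣP(Jan 2012)Q(Jan 2012) = 307×6 + 462×5 + 2×231 + 256×2 = 1842 + 2310 + 462 + 512 = 5126
L = 5358 / 5126 × 100 = 104.5259
Paasche component (current-period weights):
ΣP(Feb 2012)Q(Feb 2012) = 260×8 + 595×4 + 2×271 + 341×2 = 2080 + 2380 + 542 + 682 = 5684
ΣP(Feb 2012)Q(Jan 2012) = 260×6 + 595×5 + 2×231 + 341×2 = 1560 + 2975 + 462 + 682 = 5679
P = 5684 / 5679 × 100 = 100.0880
Fisher = √(L × P) = √(104.5259 × 100.0880) = 102.2829

102.28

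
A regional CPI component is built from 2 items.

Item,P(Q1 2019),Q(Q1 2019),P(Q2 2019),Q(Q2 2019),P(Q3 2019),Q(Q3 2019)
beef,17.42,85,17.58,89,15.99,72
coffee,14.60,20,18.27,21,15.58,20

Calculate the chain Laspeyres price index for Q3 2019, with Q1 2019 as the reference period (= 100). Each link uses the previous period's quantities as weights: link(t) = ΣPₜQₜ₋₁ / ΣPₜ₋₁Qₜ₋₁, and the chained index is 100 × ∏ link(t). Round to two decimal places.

94.25

Link Q1 2019→Q2 2019:
ΣP(Q2 2019)Q(Q1 2019) = 17.58×85 + 18.27×20 = 1494.3 + 365.4 = 1859.7
ΣP(Q1 2019)Q(Q1 2019) = 17.42×85 + 14.60×20 = 1480.7 + 292 = 1772.7
link = 1859.7/1772.7 = 1.049078
Link Q2 2019→Q3 2019:
ΣP(Q3 2019)Q(Q2 2019) = 15.99×89 + 15.58×21 = 1423.11 + 327.18 = 1750.29
ΣP(Q2 2019)Q(Q2 2019) = 17.58×89 + 18.27×21 = 1564.62 + 383.67 = 1948.29
link = 1750.29/1948.29 = 0.898372
Chained index = 100 × 1.049078 × 0.898372 = 94.2462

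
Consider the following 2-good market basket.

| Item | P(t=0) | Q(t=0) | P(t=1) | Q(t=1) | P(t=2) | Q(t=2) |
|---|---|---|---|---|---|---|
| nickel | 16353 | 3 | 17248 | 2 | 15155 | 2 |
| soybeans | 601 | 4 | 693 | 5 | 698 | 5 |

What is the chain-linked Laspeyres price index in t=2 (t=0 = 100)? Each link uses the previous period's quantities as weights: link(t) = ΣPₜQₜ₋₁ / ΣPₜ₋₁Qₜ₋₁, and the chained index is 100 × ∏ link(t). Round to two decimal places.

Link t=0→t=1:
ΣP(t=1)Q(t=0) = 17248×3 + 693×4 = 51744 + 2772 = 54516
ΣP(t=0)Q(t=0) = 16353×3 + 601×4 = 49059 + 2404 = 51463
link = 54516/51463 = 1.059324
Link t=1→t=2:
ΣP(t=2)Q(t=1) = 15155×2 + 698×5 = 30310 + 3490 = 33800
ΣP(t=1)Q(t=1) = 17248×2 + 693×5 = 34496 + 3465 = 37961
link = 33800/37961 = 0.890388
Chained index = 100 × 1.059324 × 0.890388 = 94.3209

94.32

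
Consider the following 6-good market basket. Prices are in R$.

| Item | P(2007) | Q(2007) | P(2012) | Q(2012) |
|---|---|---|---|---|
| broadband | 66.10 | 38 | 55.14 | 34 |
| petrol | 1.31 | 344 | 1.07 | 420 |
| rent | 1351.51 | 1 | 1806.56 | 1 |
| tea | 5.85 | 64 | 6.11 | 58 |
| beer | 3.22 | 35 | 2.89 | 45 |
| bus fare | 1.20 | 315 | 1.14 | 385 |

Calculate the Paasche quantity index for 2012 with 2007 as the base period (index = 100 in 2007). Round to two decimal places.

Paasche quantity index uses current-period prices as weights.
ΣP(2012)·Q(2012) = 55.14×34 + 1.07×420 + 1806.56×1 + 6.11×58 + 2.89×45 + 1.14×385 = 1874.76 + 449.4 + 1806.56 + 354.38 + 130.05 + 438.9 = 5054.05
ΣP(2012)·Q(2007) = 55.14×38 + 1.07×344 + 1806.56×1 + 6.11×64 + 2.89×35 + 1.14×315 = 2095.32 + 368.08 + 1806.56 + 391.04 + 101.15 + 359.1 = 5121.25
Index = 5054.05 / 5121.25 × 100 = 98.6878

98.69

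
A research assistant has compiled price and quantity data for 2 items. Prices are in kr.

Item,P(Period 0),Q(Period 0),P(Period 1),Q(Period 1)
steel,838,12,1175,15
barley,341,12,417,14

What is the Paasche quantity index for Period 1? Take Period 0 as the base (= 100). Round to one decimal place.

Paasche quantity index uses current-period prices as weights.
ΣP(Period 1)·Q(Period 1) = 1175×15 + 417×14 = 17625 + 5838 = 23463
ΣP(Period 1)·Q(Period 0) = 1175×12 + 417×12 = 14100 + 5004 = 19104
Index = 23463 / 19104 × 100 = 122.8172

122.8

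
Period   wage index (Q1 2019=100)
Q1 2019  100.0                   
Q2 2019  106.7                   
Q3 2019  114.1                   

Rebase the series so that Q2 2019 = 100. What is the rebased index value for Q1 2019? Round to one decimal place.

93.7

Rebased(Q1 2019) = 100.0 / 106.7 × 100 = 93.7207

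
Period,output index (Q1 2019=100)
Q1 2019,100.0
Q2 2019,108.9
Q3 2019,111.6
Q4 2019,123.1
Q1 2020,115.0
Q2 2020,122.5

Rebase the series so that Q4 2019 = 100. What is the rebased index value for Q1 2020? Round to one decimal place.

93.4

Rebased(Q1 2020) = 115.0 / 123.1 × 100 = 93.4200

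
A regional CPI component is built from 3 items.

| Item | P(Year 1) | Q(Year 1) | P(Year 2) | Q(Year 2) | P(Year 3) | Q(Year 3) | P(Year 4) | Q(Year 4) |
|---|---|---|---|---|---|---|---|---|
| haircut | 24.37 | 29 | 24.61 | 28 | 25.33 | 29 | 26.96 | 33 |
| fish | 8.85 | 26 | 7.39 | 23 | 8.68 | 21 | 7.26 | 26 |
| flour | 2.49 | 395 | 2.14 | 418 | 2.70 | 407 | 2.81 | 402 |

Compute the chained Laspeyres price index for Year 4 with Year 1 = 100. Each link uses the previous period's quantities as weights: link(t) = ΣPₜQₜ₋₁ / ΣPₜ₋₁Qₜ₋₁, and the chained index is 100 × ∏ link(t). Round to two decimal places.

109.22

Link Year 1→Year 2:
ΣP(Year 2)Q(Year 1) = 24.61×29 + 7.39×26 + 2.14×395 = 713.69 + 192.14 + 845.3 = 1751.13
ΣP(Year 1)Q(Year 1) = 24.37×29 + 8.85×26 + 2.49×395 = 706.73 + 230.1 + 983.55 = 1920.38
link = 1751.13/1920.38 = 0.911866
Link Year 2→Year 3:
ΣP(Year 3)Q(Year 2) = 25.33×28 + 8.68×23 + 2.70×418 = 709.24 + 199.64 + 1128.6 = 2037.48
ΣP(Year 2)Q(Year 2) = 24.61×28 + 7.39×23 + 2.14×418 = 689.08 + 169.97 + 894.52 = 1753.57
link = 2037.48/1753.57 = 1.161904
Link Year 3→Year 4:
ΣP(Year 4)Q(Year 3) = 26.96×29 + 7.26×21 + 2.81×407 = 781.84 + 152.46 + 1143.67 = 2077.97
ΣP(Year 3)Q(Year 3) = 25.33×29 + 8.68×21 + 2.70×407 = 734.57 + 182.28 + 1098.9 = 2015.75
link = 2077.97/2015.75 = 1.030867
Chained index = 100 × 0.911866 × 1.161904 × 1.030867 = 109.2205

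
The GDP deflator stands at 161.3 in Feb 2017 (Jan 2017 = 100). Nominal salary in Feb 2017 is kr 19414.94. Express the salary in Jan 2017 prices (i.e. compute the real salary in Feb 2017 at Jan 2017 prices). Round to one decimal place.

Real = Nominal ÷ (Index/100) = 19414.94 ÷ (161.3/100)
     = 19414.94 ÷ 1.613 = 12036.5406

12036.5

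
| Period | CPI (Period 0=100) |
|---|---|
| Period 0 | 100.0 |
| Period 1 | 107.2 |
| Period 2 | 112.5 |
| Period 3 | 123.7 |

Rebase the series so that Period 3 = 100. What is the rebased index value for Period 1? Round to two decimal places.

Rebased(Period 1) = 107.2 / 123.7 × 100 = 86.6613

86.66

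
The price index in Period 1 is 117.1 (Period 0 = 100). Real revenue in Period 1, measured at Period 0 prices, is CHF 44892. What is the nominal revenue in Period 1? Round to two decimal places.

Nominal = Real × (Index/100) = 44892 × (117.1/100)
        = 44892 × 1.171 = 52568.5320

52568.53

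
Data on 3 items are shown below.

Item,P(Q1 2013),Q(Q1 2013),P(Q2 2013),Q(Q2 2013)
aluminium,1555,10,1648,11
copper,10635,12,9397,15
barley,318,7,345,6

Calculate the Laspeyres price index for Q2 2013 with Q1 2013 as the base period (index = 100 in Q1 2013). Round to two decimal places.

Laspeyres price index uses base-period quantities as weights.
ΣP(Q2 2013)·Q(Q1 2013) = 1648×10 + 9397×12 + 345×7 = 16480 + 112764 + 2415 = 131659
ΣP(Q1 2013)·Q(Q1 2013) = 1555×10 + 10635×12 + 318×7 = 15550 + 127620 + 2226 = 145396
Index = 131659 / 145396 × 100 = 90.5520

90.55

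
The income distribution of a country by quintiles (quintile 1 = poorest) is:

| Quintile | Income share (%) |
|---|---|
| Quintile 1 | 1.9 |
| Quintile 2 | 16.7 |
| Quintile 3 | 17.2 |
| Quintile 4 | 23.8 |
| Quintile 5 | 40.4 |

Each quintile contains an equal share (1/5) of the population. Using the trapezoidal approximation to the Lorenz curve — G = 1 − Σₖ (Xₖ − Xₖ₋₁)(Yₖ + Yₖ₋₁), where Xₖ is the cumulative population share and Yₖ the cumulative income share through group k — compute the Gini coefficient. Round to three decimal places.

Cumulative income shares Yₖ: 0.0190, 0.1860, 0.3580, 0.5960, 1.0000
Σ (Xₖ−Xₖ₋₁)(Yₖ+Yₖ₋₁) = (1/5)(0.0190+0.0000) + (1/5)(0.1860+0.0190) + (1/5)(0.3580+0.1860) + (1/5)(0.5960+0.3580) + (1/5)(1.0000+0.5960)
  = 0.0038 + 0.0410 + 0.1088 + 0.1908 + 0.3192 = 0.6636
G = 1 − 0.6636 = 0.3364

0.336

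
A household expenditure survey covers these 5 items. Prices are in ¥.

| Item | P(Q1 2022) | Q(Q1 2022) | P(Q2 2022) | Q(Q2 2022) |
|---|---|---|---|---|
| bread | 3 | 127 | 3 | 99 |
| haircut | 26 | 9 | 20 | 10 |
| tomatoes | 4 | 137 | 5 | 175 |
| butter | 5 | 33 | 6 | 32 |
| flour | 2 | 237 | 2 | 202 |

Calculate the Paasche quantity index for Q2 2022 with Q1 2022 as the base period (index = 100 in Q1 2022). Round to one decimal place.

102.6

Paasche quantity index uses current-period prices as weights.
ΣP(Q2 2022)·Q(Q2 2022) = 3×99 + 20×10 + 5×175 + 6×32 + 2×202 = 297 + 200 + 875 + 192 + 404 = 1968
ΣP(Q2 2022)·Q(Q1 2022) = 3×127 + 20×9 + 5×137 + 6×33 + 2×237 = 381 + 180 + 685 + 198 + 474 = 1918
Index = 1968 / 1918 × 100 = 102.6069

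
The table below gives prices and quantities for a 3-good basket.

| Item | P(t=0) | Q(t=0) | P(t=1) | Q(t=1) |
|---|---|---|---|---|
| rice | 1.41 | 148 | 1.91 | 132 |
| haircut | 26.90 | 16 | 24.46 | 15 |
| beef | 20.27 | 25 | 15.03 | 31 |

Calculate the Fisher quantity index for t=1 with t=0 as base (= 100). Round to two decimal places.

104.81

Laspeyres component (base-period weights):
ΣP(t=0)Q(t=1) = 1.41×132 + 26.90×15 + 20.27×31 = 186.12 + 403.5 + 628.37 = 1217.99
ΣP(t=0)Q(t=0) = 1.41×148 + 26.90×16 + 20.27×25 = 208.68 + 430.4 + 506.75 = 1145.83
L = 1217.99 / 1145.83 × 100 = 106.2976
Paasche component (current-period weights):
ΣP(t=1)Q(t=1) = 1.91×132 + 24.46×15 + 15.03×31 = 252.12 + 366.9 + 465.93 = 1084.95
ΣP(t=1)Q(t=0) = 1.91×148 + 24.46×16 + 15.03×25 = 282.68 + 391.36 + 375.75 = 1049.79
P = 1084.95 / 1049.79 × 100 = 103.3492
Fisher = √(L × P) = √(106.2976 × 103.3492) = 104.8131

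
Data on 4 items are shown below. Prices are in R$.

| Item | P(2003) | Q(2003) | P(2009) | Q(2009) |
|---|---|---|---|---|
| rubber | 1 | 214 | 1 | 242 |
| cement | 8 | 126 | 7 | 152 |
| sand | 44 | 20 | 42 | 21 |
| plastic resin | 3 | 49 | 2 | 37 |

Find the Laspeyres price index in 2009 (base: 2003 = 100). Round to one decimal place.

90.4

Laspeyres price index uses base-period quantities as weights.
ΣP(2009)·Q(2003) = 1×214 + 7×126 + 42×20 + 2×49 = 214 + 882 + 840 + 98 = 2034
ΣP(2003)·Q(2003) = 1×214 + 8×126 + 44×20 + 3×49 = 214 + 1008 + 880 + 147 = 2249
Index = 2034 / 2249 × 100 = 90.4402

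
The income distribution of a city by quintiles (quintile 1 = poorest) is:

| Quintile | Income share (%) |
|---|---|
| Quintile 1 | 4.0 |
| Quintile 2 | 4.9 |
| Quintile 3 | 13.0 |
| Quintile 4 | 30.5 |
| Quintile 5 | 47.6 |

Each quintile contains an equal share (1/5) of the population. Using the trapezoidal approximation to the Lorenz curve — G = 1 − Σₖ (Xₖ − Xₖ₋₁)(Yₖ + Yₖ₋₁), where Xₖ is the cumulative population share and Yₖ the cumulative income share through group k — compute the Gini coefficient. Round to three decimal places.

Cumulative income shares Yₖ: 0.0400, 0.0890, 0.2190, 0.5240, 1.0000
Σ (Xₖ−Xₖ₋₁)(Yₖ+Yₖ₋₁) = (1/5)(0.0400+0.0000) + (1/5)(0.0890+0.0400) + (1/5)(0.2190+0.0890) + (1/5)(0.5240+0.2190) + (1/5)(1.0000+0.5240)
  = 0.0080 + 0.0258 + 0.0616 + 0.1486 + 0.3048 = 0.5488
G = 1 − 0.5488 = 0.4512

0.451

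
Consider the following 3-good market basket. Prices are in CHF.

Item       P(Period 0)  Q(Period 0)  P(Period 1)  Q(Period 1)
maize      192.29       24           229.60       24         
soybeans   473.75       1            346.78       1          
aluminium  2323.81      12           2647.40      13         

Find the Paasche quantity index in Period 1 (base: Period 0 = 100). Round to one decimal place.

107.0

Paasche quantity index uses current-period prices as weights.
ΣP(Period 1)·Q(Period 1) = 229.60×24 + 346.78×1 + 2647.40×13 = 5510.4 + 346.78 + 34416.2 = 40273.38
ΣP(Period 1)·Q(Period 0) = 229.60×24 + 346.78×1 + 2647.40×12 = 5510.4 + 346.78 + 31768.8 = 37625.98
Index = 40273.38 / 37625.98 × 100 = 107.0361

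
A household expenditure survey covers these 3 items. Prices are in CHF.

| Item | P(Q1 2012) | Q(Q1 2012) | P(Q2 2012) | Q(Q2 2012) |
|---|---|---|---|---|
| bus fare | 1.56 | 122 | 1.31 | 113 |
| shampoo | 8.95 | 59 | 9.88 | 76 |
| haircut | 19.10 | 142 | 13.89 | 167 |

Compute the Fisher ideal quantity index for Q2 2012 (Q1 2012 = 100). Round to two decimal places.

118.24

Laspeyres component (base-period weights):
ΣP(Q1 2012)Q(Q2 2012) = 1.56×113 + 8.95×76 + 19.10×167 = 176.28 + 680.2 + 3189.7 = 4046.18
ΣP(Q1 2012)Q(Q1 2012) = 1.56×122 + 8.95×59 + 19.10×142 = 190.32 + 528.05 + 2712.2 = 3430.57
L = 4046.18 / 3430.57 × 100 = 117.9448
Paasche component (current-period weights):
ΣP(Q2 2012)Q(Q2 2012) = 1.31×113 + 9.88×76 + 13.89×167 = 148.03 + 750.88 + 2319.63 = 3218.54
ΣP(Q2 2012)Q(Q1 2012) = 1.31×122 + 9.88×59 + 13.89×142 = 159.82 + 582.92 + 1972.38 = 2715.12
P = 3218.54 / 2715.12 × 100 = 118.5414
Fisher = √(L × P) = √(117.9448 × 118.5414) = 118.2427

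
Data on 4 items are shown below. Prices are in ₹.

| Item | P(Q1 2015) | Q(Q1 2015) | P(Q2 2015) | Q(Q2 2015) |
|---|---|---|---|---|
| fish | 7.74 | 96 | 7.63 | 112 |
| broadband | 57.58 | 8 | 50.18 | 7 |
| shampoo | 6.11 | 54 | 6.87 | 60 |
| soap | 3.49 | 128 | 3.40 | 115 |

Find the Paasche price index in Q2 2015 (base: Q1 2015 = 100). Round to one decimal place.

98.6

Paasche price index uses current-period quantities as weights.
ΣP(Q2 2015)·Q(Q2 2015) = 7.63×112 + 50.18×7 + 6.87×60 + 3.40×115 = 854.56 + 351.26 + 412.2 + 391 = 2009.02
ΣP(Q1 2015)·Q(Q2 2015) = 7.74×112 + 57.58×7 + 6.11×60 + 3.49×115 = 866.88 + 403.06 + 366.6 + 401.35 = 2037.89
Index = 2009.02 / 2037.89 × 100 = 98.5833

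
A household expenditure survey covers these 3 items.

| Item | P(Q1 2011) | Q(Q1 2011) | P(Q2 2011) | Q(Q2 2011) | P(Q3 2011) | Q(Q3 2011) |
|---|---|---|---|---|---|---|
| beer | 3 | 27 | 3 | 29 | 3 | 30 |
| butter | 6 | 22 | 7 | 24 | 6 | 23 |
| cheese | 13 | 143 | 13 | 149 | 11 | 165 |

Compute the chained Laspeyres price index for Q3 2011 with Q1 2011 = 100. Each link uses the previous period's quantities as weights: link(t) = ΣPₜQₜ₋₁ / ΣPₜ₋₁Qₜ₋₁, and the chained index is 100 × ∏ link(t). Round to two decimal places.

Link Q1 2011→Q2 2011:
ΣP(Q2 2011)Q(Q1 2011) = 3×27 + 7×22 + 13×143 = 81 + 154 + 1859 = 2094
ΣP(Q1 2011)Q(Q1 2011) = 3×27 + 6×22 + 13×143 = 81 + 132 + 1859 = 2072
link = 2094/2072 = 1.010618
Link Q2 2011→Q3 2011:
ΣP(Q3 2011)Q(Q2 2011) = 3×29 + 6×24 + 11×149 = 87 + 144 + 1639 = 1870
ΣP(Q2 2011)Q(Q2 2011) = 3×29 + 7×24 + 13×149 = 87 + 168 + 1937 = 2192
link = 1870/2192 = 0.853102
Chained index = 100 × 1.010618 × 0.853102 = 86.2160

86.22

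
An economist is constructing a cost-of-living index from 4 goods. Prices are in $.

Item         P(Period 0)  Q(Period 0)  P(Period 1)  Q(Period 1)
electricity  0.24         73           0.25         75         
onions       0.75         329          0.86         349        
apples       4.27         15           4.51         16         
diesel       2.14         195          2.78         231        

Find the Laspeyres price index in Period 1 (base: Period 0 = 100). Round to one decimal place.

122.2

Laspeyres price index uses base-period quantities as weights.
ΣP(Period 1)·Q(Period 0) = 0.25×73 + 0.86×329 + 4.51×15 + 2.78×195 = 18.25 + 282.94 + 67.65 + 542.1 = 910.94
ΣP(Period 0)·Q(Period 0) = 0.24×73 + 0.75×329 + 4.27×15 + 2.14×195 = 17.52 + 246.75 + 64.05 + 417.3 = 745.62
Index = 910.94 / 745.62 × 100 = 122.1722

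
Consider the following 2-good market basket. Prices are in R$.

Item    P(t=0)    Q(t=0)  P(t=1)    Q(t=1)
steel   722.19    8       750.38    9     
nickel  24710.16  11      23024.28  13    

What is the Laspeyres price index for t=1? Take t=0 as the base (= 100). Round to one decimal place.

Laspeyres price index uses base-period quantities as weights.
ΣP(t=1)·Q(t=0) = 750.38×8 + 23024.28×11 = 6003.04 + 253267.08 = 259270.12
ΣP(t=0)·Q(t=0) = 722.19×8 + 24710.16×11 = 5777.52 + 271811.76 = 277589.28
Index = 259270.12 / 277589.28 × 100 = 93.4006

93.4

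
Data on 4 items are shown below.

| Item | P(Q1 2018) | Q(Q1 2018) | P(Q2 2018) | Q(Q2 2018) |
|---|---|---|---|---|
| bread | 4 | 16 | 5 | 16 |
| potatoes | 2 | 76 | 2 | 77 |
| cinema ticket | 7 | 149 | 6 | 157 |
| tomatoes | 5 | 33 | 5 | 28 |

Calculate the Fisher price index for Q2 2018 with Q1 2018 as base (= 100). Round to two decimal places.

Laspeyres component (base-period weights):
ΣP(Q2 2018)Q(Q1 2018) = 5×16 + 2×76 + 6×149 + 5×33 = 80 + 152 + 894 + 165 = 1291
ΣP(Q1 2018)Q(Q1 2018) = 4×16 + 2×76 + 7×149 + 5×33 = 64 + 152 + 1043 + 165 = 1424
L = 1291 / 1424 × 100 = 90.6601
Paasche component (current-period weights):
ΣP(Q2 2018)Q(Q2 2018) = 5×16 + 2×77 + 6×157 + 5×28 = 80 + 154 + 942 + 140 = 1316
ΣP(Q1 2018)Q(Q2 2018) = 4×16 + 2×77 + 7×157 + 5×28 = 64 + 154 + 1099 + 140 = 1457
P = 1316 / 1457 × 100 = 90.3226
Fisher = √(L × P) = √(90.6601 × 90.3226) = 90.4912

90.49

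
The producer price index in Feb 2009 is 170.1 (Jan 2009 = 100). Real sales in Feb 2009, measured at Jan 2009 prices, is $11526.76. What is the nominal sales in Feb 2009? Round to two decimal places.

19607.02

Nominal = Real × (Index/100) = 11526.76 × (170.1/100)
        = 11526.76 × 1.701 = 19607.0188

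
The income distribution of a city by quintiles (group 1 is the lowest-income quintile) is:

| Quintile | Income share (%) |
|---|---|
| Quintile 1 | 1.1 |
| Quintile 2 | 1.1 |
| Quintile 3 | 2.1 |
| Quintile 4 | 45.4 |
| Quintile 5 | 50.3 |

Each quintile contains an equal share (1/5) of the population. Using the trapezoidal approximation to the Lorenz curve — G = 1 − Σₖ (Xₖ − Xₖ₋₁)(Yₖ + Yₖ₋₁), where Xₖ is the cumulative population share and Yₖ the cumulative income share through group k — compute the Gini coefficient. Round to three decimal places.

0.571

Cumulative income shares Yₖ: 0.0110, 0.0220, 0.0430, 0.4970, 1.0000
Σ (Xₖ−Xₖ₋₁)(Yₖ+Yₖ₋₁) = (1/5)(0.0110+0.0000) + (1/5)(0.0220+0.0110) + (1/5)(0.0430+0.0220) + (1/5)(0.4970+0.0430) + (1/5)(1.0000+0.4970)
  = 0.0022 + 0.0066 + 0.0130 + 0.1080 + 0.2994 = 0.4292
G = 1 − 0.4292 = 0.5708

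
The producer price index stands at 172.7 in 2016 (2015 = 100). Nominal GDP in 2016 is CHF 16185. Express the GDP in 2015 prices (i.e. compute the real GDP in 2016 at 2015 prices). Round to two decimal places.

9371.74

Real = Nominal ÷ (Index/100) = 16185 ÷ (172.7/100)
     = 16185 ÷ 1.727 = 9371.7429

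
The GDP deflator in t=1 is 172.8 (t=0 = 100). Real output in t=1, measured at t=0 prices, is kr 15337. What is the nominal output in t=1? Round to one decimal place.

Nominal = Real × (Index/100) = 15337 × (172.8/100)
        = 15337 × 1.728 = 26502.3360

26502.3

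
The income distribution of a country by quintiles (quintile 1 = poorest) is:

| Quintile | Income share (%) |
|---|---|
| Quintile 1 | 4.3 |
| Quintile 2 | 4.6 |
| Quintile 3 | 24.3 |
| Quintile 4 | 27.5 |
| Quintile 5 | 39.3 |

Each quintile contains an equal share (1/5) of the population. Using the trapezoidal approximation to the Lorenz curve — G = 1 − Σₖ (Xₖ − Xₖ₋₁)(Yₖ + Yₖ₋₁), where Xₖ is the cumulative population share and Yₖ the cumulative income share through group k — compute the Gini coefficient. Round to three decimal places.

0.372

Cumulative income shares Yₖ: 0.0430, 0.0890, 0.3320, 0.6070, 1.0000
Σ (Xₖ−Xₖ₋₁)(Yₖ+Yₖ₋₁) = (1/5)(0.0430+0.0000) + (1/5)(0.0890+0.0430) + (1/5)(0.3320+0.0890) + (1/5)(0.6070+0.3320) + (1/5)(1.0000+0.6070)
  = 0.0086 + 0.0264 + 0.0842 + 0.1878 + 0.3214 = 0.6284
G = 1 − 0.6284 = 0.3716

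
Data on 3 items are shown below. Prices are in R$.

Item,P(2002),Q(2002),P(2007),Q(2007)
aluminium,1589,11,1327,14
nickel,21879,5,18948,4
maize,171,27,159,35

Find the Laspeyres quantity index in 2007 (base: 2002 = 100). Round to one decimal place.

88.0

Laspeyres quantity index uses base-period prices as weights.
ΣP(2002)·Q(2007) = 1589×14 + 21879×4 + 171×35 = 22246 + 87516 + 5985 = 115747
ΣP(2002)·Q(2002) = 1589×11 + 21879×5 + 171×27 = 17479 + 109395 + 4617 = 131491
Index = 115747 / 131491 × 100 = 88.0266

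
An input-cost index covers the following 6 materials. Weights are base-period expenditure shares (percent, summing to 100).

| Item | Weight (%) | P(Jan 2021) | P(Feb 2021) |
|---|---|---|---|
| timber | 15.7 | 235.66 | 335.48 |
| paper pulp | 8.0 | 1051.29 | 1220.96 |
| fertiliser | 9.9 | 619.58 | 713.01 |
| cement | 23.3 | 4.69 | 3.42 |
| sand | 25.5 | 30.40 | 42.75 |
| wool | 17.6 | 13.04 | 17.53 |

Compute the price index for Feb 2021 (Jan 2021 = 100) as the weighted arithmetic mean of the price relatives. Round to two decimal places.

119.54

timber: 15.7 × (335.48/235.66) = 15.7 × 1.423576 = 22.3501
paper pulp: 8.0 × (1220.96/1051.29) = 8.0 × 1.161392 = 9.2911
fertiliser: 9.9 × (713.01/619.58) = 9.9 × 1.150796 = 11.3929
cement: 23.3 × (3.42/4.69) = 23.3 × 0.729211 = 16.9906
sand: 25.5 × (42.75/30.40) = 25.5 × 1.406250 = 35.8594
wool: 17.6 × (17.53/13.04) = 17.6 × 1.344325 = 23.6601
Index = Σ wᵢ·(p₁ᵢ/p₀ᵢ) = 22.3501 + 9.2911 + 11.3929 + 16.9906 + 35.8594 + 23.6601 = 119.5443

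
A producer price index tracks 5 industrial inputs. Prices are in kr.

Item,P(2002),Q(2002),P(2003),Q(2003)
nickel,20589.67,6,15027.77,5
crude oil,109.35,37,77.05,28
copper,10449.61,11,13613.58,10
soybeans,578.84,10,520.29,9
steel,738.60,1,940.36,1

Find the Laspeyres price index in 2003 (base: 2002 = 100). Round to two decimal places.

99.94

Laspeyres price index uses base-period quantities as weights.
ΣP(2003)·Q(2002) = 15027.77×6 + 77.05×37 + 13613.58×11 + 520.29×10 + 940.36×1 = 90166.62 + 2850.85 + 149749.38 + 5202.9 + 940.36 = 248910.11
ΣP(2002)·Q(2002) = 20589.67×6 + 109.35×37 + 10449.61×11 + 578.84×10 + 738.60×1 = 123538.02 + 4045.95 + 114945.71 + 5788.4 + 738.6 = 249056.68
Index = 248910.11 / 249056.68 × 100 = 99.9411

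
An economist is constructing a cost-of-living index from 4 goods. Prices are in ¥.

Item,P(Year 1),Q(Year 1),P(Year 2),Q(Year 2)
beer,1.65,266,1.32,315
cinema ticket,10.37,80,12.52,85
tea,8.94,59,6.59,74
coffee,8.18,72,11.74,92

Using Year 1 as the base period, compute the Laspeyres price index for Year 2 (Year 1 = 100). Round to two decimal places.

108.47

Laspeyres price index uses base-period quantities as weights.
ΣP(Year 2)·Q(Year 1) = 1.32×266 + 12.52×80 + 6.59×59 + 11.74×72 = 351.12 + 1001.6 + 388.81 + 845.28 = 2586.81
ΣP(Year 1)·Q(Year 1) = 1.65×266 + 10.37×80 + 8.94×59 + 8.18×72 = 438.9 + 829.6 + 527.46 + 588.96 = 2384.92
Index = 2586.81 / 2384.92 × 100 = 108.4653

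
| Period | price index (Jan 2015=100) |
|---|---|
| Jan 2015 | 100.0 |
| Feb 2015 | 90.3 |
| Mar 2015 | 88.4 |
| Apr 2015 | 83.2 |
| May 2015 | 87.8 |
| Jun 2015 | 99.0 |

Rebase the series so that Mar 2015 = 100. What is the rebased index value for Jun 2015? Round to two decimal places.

Rebased(Jun 2015) = 99.0 / 88.4 × 100 = 111.9910

111.99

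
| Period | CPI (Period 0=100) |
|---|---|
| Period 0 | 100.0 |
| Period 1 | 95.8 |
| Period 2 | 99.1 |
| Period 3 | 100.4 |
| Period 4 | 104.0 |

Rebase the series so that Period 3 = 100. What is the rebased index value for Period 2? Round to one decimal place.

Rebased(Period 2) = 99.1 / 100.4 × 100 = 98.7052

98.7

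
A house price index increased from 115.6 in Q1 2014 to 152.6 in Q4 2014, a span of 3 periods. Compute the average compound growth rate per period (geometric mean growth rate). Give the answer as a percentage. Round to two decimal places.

Growth factor = (152.6/115.6)^(1/3) = (1.320069)^(1/3) = 1.096980
Growth rate = 1.096980 − 1 = 0.096980 = 9.6980%

9.70%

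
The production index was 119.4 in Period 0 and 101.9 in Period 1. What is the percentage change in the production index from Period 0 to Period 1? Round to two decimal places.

Change = (101.9 − 119.4) / 119.4 × 100
       = -17.5 / 119.4 × 100 = -14.6566%

-14.66%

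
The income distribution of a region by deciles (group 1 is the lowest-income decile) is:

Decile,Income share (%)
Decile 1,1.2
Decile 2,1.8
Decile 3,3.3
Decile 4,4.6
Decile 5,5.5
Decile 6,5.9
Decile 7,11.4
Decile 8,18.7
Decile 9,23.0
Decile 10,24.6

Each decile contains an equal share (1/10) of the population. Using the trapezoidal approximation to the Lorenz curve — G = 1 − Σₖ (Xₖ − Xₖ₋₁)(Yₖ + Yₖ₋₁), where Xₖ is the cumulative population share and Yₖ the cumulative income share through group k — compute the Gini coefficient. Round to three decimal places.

Cumulative income shares Yₖ: 0.0120, 0.0300, 0.0630, 0.1090, 0.1640, 0.2230, 0.3370, 0.5240, 0.7540, 1.0000
Σ (Xₖ−Xₖ₋₁)(Yₖ+Yₖ₋₁) = (1/10)(0.0120+0.0000) + (1/10)(0.0300+0.0120) + (1/10)(0.0630+0.0300) + (1/10)(0.1090+0.0630) + (1/10)(0.1640+0.1090) + (1/10)(0.2230+0.1640) + (1/10)(0.3370+0.2230) + (1/10)(0.5240+0.3370) + (1/10)(0.7540+0.5240) + (1/10)(1.0000+0.7540)
  = 0.0012 + 0.0042 + 0.0093 + 0.0172 + 0.0273 + 0.0387 + 0.0560 + 0.0861 + 0.1278 + 0.1754 = 0.5432
G = 1 − 0.5432 = 0.4568

0.457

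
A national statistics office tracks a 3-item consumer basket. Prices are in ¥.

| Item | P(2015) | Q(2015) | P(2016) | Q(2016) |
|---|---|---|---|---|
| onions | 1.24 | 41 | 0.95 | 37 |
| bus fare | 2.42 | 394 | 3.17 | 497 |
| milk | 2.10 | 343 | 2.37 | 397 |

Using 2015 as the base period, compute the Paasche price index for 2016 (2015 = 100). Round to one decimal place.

Paasche price index uses current-period quantities as weights.
ΣP(2016)·Q(2016) = 0.95×37 + 3.17×497 + 2.37×397 = 35.15 + 1575.49 + 940.89 = 2551.53
ΣP(2015)·Q(2016) = 1.24×37 + 2.42×497 + 2.10×397 = 45.88 + 1202.74 + 833.7 = 2082.32
Index = 2551.53 / 2082.32 × 100 = 122.5330

122.5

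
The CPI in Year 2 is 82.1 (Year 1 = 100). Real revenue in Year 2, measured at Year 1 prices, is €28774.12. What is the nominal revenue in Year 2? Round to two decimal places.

Nominal = Real × (Index/100) = 28774.12 × (82.1/100)
        = 28774.12 × 0.821 = 23623.5525

23623.55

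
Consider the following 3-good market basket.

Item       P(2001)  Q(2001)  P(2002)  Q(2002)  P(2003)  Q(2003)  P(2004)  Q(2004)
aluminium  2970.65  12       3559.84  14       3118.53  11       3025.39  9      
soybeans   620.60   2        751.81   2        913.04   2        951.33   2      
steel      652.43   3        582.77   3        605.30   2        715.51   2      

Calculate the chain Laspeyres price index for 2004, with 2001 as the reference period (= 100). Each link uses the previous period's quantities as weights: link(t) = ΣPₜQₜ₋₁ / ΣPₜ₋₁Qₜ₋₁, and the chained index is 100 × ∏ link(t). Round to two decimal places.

103.38

Link 2001→2002:
ΣP(2002)Q(2001) = 3559.84×12 + 751.81×2 + 582.77×3 = 42718.08 + 1503.62 + 1748.31 = 45970.01
ΣP(2001)Q(2001) = 2970.65×12 + 620.60×2 + 652.43×3 = 35647.8 + 1241.2 + 1957.29 = 38846.29
link = 45970.01/38846.29 = 1.183382
Link 2002→2003:
ΣP(2003)Q(2002) = 3118.53×14 + 913.04×2 + 605.30×3 = 43659.42 + 1826.08 + 1815.9 = 47301.4
ΣP(2002)Q(2002) = 3559.84×14 + 751.81×2 + 582.77×3 = 49837.76 + 1503.62 + 1748.31 = 53089.69
link = 47301.4/53089.69 = 0.890971
Link 2003→2004:
ΣP(2004)Q(2003) = 3025.39×11 + 951.33×2 + 715.51×2 = 33279.29 + 1902.66 + 1431.02 = 36612.97
ΣP(2003)Q(2003) = 3118.53×11 + 913.04×2 + 605.30×2 = 34303.83 + 1826.08 + 1210.6 = 37340.51
link = 36612.97/37340.51 = 0.980516
Chained index = 100 × 1.183382 × 0.890971 × 0.980516 = 103.3817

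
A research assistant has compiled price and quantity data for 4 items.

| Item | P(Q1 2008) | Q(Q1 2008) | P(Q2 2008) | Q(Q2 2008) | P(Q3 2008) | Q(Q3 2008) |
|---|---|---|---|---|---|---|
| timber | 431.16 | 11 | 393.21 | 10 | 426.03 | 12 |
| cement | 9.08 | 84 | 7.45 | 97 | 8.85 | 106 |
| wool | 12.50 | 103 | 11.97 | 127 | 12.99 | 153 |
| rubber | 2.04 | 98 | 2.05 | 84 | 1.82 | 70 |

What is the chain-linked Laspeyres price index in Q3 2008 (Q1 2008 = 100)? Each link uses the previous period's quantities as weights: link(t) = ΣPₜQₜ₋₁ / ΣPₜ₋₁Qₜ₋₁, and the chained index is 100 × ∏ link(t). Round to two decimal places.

99.57

Link Q1 2008→Q2 2008:
ΣP(Q2 2008)Q(Q1 2008) = 393.21×11 + 7.45×84 + 11.97×103 + 2.05×98 = 4325.31 + 625.8 + 1232.91 + 200.9 = 6384.92
ΣP(Q1 2008)Q(Q1 2008) = 431.16×11 + 9.08×84 + 12.50×103 + 2.04×98 = 4742.76 + 762.72 + 1287.5 + 199.92 = 6992.9
link = 6384.92/6992.9 = 0.913058
Link Q2 2008→Q3 2008:
ΣP(Q3 2008)Q(Q2 2008) = 426.03×10 + 8.85×97 + 12.99×127 + 1.82×84 = 4260.3 + 858.45 + 1649.73 + 152.88 = 6921.36
ΣP(Q2 2008)Q(Q2 2008) = 393.21×10 + 7.45×97 + 11.97×127 + 2.05×84 = 3932.1 + 722.65 + 1520.19 + 172.2 = 6347.14
link = 6921.36/6347.14 = 1.090469
Chained index = 100 × 0.913058 × 1.090469 = 99.5661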